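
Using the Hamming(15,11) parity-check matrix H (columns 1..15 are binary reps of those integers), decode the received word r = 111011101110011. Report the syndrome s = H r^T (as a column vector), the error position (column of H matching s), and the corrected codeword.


s = (1, 1, 0, 1)^T, error position = 13, corrected codeword c = 111011101110111

Compute s = H r^T mod 2 one row at a time:
  s_1 = 0 + 1 + 1 + 1 + 0 + 0 + 1 + 1 = 5 ≡ 1 (mod 2).
  s_2 = 0 + 1 + 1 + 1 + 0 + 0 + 1 + 1 = 5 ≡ 1 (mod 2).
  s_3 = 1 + 1 + 1 + 1 + 1 + 1 + 1 + 1 = 8 ≡ 0 (mod 2).
  s_4 = 1 + 1 + 1 + 1 + 1 + 1 + 0 + 1 = 7 ≡ 1 (mod 2).
s = (1, 1, 0, 1)^T — this equals column 13 of H (binary 1101), so error is at position 13.
Correct: flip bit 13 of r = 111011101110011 to get c = 111011101110111.


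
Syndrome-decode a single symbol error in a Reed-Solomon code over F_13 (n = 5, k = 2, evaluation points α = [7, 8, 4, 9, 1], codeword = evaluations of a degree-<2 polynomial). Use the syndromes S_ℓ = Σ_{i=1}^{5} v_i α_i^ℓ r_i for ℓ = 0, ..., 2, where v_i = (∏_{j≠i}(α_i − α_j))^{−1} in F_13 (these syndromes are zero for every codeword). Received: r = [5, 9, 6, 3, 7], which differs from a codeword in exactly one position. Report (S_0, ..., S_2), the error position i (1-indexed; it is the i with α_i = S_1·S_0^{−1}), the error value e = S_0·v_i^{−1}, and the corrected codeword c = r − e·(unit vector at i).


S = (8, 7, 11), error at position 4, error magnitude e = 3, c = [5, 9, 6, 0, 7].

Step 1: column multipliers v_i = (∏_{j≠i}(α_i − α_j))^{−1} mod 13.
  i = 1 (α = 7): (7−8)(7−4)(7−9)(7−1) = (−1)·3·(−2)·6 = 36 ≡ 10, so v_1 = 10^{−1} = 4 (mod 13).
  i = 2 (α = 8): (8−7)(8−4)(8−9)(8−1) = 1·4·(−1)·7 = −28 ≡ 11, so v_2 = 11^{−1} = 6 (mod 13).
  i = 3 (α = 4): (4−7)(4−8)(4−9)(4−1) = (−3)·(−4)·(−5)·3 = −180 ≡ 2, so v_3 = 2^{−1} = 7 (mod 13).
  i = 4 (α = 9): (9−7)(9−8)(9−4)(9−1) = 2·1·5·8 = 80 ≡ 2, so v_4 = 2^{−1} = 7 (mod 13).
  i = 5 (α = 1): (1−7)(1−8)(1−4)(1−9) = (−6)·(−7)·(−3)·(−8) = 1008 ≡ 7, so v_5 = 7^{−1} = 2 (mod 13).
  v = [4, 6, 7, 7, 2].
Step 2: syndromes of r = [5, 9, 6, 3, 7] (all sums mod 13).
  S_0 = Σ v_i r_i = 4·5 + 6·9 + 7·6 + 7·3 + 2·7 = 151 ≡ 8.
  S_1 = Σ v_i α_i r_i = 4·7·5 + 6·8·9 + 7·4·6 + 7·9·3 + 2·1·7 = 943 ≡ 7.
  α_i^2 mod 13 = [10, 12, 3, 3, 1].
  S_2 = Σ v_i α_i^2 r_i = 4·10·5 + 6·12·9 + 7·3·6 + 7·3·3 + 2·1·7 = 1051 ≡ 11.
  S = (8, 7, 11) ≠ 0, so r is not a codeword (an error is present).
Step 3: locate the error. For a single error e at position i, S_ℓ = v_i·e·α_i^ℓ, so α_err = S_1/S_0.
  S_0^{−1} = 8^{−1} = 5 (mod 13), so α_err = 7·5 = 35 ≡ 9 = α_4. Error position i = 4.
  Consistency check: S_2/S_1 = 11·2 = 22 ≡ 9 = α_err ✓ (single-error assumption holds).
Step 4: error magnitude e = S_0/v_4 = S_0·∏_{j≠4}(α_4 − α_j) = 8·2 = 16 ≡ 3 (mod 13).
Step 5: correct position 4: c_4 = r_4 − e = 3 − 3 ≡ 0 (mod 13). Hence c = [5, 9, 6, 0, 7].
  Check: interpolating c through the α_i gives m(x) = 3 + 4·x (degree < 2) with m(α_i) = c_i for every i, so c is indeed a codeword.


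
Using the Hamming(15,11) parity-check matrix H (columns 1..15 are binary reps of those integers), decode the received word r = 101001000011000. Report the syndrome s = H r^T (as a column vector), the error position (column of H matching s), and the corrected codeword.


s = (0, 0, 1, 1)^T, error position = 3, corrected codeword c = 100001000011000

Compute s = H r^T mod 2 one row at a time:
  s_1 = 0 + 0 + 0 + 1 + 1 + 0 + 0 + 0 = 2 ≡ 0 (mod 2).
  s_2 = 0 + 0 + 1 + 0 + 1 + 0 + 0 + 0 = 2 ≡ 0 (mod 2).
  s_3 = 0 + 1 + 1 + 0 + 0 + 1 + 0 + 0 = 3 ≡ 1 (mod 2).
  s_4 = 1 + 1 + 0 + 0 + 0 + 1 + 0 + 0 = 3 ≡ 1 (mod 2).
s = (0, 0, 1, 1)^T — this equals column 3 of H (binary 0011), so error is at position 3.
Correct: flip bit 3 of r = 101001000011000 to get c = 100001000011000.


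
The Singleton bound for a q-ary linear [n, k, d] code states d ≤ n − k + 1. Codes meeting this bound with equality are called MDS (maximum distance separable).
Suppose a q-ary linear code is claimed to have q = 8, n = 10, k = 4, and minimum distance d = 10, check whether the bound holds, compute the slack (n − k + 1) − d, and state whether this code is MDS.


Singleton RHS = n − k + 1 = 7, slack = -3, bound violated (no such code; not MDS).

Singleton bound: d ≤ n − k + 1.
Here n = 10, k = 4, so n − k + 1 = 7.
Given d = 10, check d ≤ 7: NO.
Slack = (n − k + 1) − d = -3.
The slack is negative: d = 10 exceeds n − k + 1 = 7 by 3, so the Singleton bound is violated and no linear [10, 4, 10]_8 code can exist. In particular it is not MDS (MDS requires d = n − k + 1 exactly).
Description: the claimed parameters are [10, 4, 10]_8; such a code would be impossible (violates the Singleton bound).


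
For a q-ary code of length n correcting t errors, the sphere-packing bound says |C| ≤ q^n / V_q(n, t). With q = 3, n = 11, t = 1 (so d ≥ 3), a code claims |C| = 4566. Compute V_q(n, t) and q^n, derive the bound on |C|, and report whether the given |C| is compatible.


V_q(n, t) = 23, q^n = 177147, Hamming bound = 7702, |C| = 4566 ≤ bound (satisfied).

Step 1: Compute V_q(n, t) = Σ_{j=0}^1 C(n, j) (q−1)^j.
  j = 0: C(11,0)·(2)^0 = 1·1 = 1.
  j = 1: C(11,1)·(2)^1 = 11·2 = 22.
  V_q(n, t) = 1 + 22 = 23.
Step 2: q^n = 3^11 = 177147.
Step 3: Hamming bound ⌊q^n / V_q(n,t)⌋ = ⌊177147/23⌋ = 7702.
Step 4: Compare |C| = 4566 to 7702: satisfied.
The claimed |C| lies below the Hamming bound.


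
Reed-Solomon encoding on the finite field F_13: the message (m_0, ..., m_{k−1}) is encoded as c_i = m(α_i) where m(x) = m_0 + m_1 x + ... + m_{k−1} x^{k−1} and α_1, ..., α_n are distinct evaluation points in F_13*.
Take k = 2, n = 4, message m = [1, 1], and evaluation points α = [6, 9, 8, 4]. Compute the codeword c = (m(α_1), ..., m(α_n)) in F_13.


c = [7, 10, 9, 5]

Message polynomial: m(x) = 1 + 1·x (mod 13).
For each evaluation point α_i, compute m(α_i) mod 13:
  α_1 = 6: Horner steps 1 → 7, so m(6) = 7.
  α_2 = 9: Horner steps 1 → 10, so m(9) = 10.
  α_3 = 8: Horner steps 1 → 9, so m(8) = 9.
  α_4 = 4: Horner steps 1 → 5, so m(4) = 5.
Codeword c = [7, 10, 9, 5] ∈ F_13^4.


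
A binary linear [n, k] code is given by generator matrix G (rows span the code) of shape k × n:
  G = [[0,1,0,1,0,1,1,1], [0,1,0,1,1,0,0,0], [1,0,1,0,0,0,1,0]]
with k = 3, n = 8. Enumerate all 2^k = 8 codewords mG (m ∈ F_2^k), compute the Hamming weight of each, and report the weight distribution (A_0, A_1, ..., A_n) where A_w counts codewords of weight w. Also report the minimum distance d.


Weight distribution: A_0 = 1, A_3 = 2, A_4 = 1, A_5 = 2, A_6 = 2. Minimum distance d = 3.

Enumerate all 2^3 = 8 messages m ∈ F_2^3.
For each, compute codeword c = mG in F_2^8, then tally its weight.
  m = 000 → c = 00000000, weight = 0.
  m = 100 → c = 01010111, weight = 5.
  m = 010 → c = 01011000, weight = 3.
  m = 110 → c = 00001111, weight = 4.
  m = 001 → c = 10100010, weight = 3.
  m = 101 → c = 11110101, weight = 6.
  m = 011 → c = 11111010, weight = 6.
  m = 111 → c = 10101101, weight = 5.
Tally weights:
  weight 0: 1 codewords.
  weight 3: 2 codewords.
  weight 4: 1 codewords.
  weight 5: 2 codewords.
  weight 6: 2 codewords.
Minimum distance d = smallest w > 0 with A_w > 0 = 3.
Sanity: Σ A_w = 8 = 2^3 = 8 ✓.


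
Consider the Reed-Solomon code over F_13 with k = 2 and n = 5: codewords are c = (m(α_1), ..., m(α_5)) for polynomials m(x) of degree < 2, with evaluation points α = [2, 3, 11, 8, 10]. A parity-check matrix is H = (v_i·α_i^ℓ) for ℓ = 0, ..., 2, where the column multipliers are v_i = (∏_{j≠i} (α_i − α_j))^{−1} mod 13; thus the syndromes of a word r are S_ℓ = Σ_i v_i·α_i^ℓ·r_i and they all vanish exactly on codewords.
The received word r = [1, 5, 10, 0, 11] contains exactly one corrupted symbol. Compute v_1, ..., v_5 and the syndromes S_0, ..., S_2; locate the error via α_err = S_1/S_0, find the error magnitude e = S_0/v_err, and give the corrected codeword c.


S = (7, 1, 2), error at position 1, error magnitude e = 8, c = [6, 5, 10, 0, 11].

Step 1: column multipliers v_i = (∏_{j≠i}(α_i − α_j))^{−1} mod 13.
  i = 1 (α = 2): (2−3)(2−11)(2−8)(2−10) = (−1)·(−9)·(−6)·(−8) = 432 ≡ 3, so v_1 = 3^{−1} = 9 (mod 13).
  i = 2 (α = 3): (3−2)(3−11)(3−8)(3−10) = 1·(−8)·(−5)·(−7) = −280 ≡ 6, so v_2 = 6^{−1} = 11 (mod 13).
  i = 3 (α = 11): (11−2)(11−3)(11−8)(11−10) = 9·8·3·1 = 216 ≡ 8, so v_3 = 8^{−1} = 5 (mod 13).
  i = 4 (α = 8): (8−2)(8−3)(8−11)(8−10) = 6·5·(−3)·(−2) = 180 ≡ 11, so v_4 = 11^{−1} = 6 (mod 13).
  i = 5 (α = 10): (10−2)(10−3)(10−11)(10−8) = 8·7·(−1)·2 = −112 ≡ 5, so v_5 = 5^{−1} = 8 (mod 13).
  v = [9, 11, 5, 6, 8].
Step 2: syndromes of r = [1, 5, 10, 0, 11] (all sums mod 13).
  S_0 = Σ v_i r_i = 9·1 + 11·5 + 5·10 + 6·0 + 8·11 = 202 ≡ 7.
  S_1 = Σ v_i α_i r_i = 9·2·1 + 11·3·5 + 5·11·10 + 6·8·0 + 8·10·11 = 1613 ≡ 1.
  α_i^2 mod 13 = [4, 9, 4, 12, 9].
  S_2 = Σ v_i α_i^2 r_i = 9·4·1 + 11·9·5 + 5·4·10 + 6·12·0 + 8·9·11 = 1523 ≡ 2.
  S = (7, 1, 2) ≠ 0, so r is not a codeword (an error is present).
Step 3: locate the error. For a single error e at position i, S_ℓ = v_i·e·α_i^ℓ, so α_err = S_1/S_0.
  S_0^{−1} = 7^{−1} = 2 (mod 13), so α_err = 1·2 = 2 ≡ 2 = α_1. Error position i = 1.
  Consistency check: S_2/S_1 = 2·1 = 2 ≡ 2 = α_err ✓ (single-error assumption holds).
Step 4: error magnitude e = S_0/v_1 = S_0·∏_{j≠1}(α_1 − α_j) = 7·3 = 21 ≡ 8 (mod 13).
Step 5: correct position 1: c_1 = r_1 − e = 1 − 8 ≡ 6 (mod 13). Hence c = [6, 5, 10, 0, 11].
  Check: interpolating c through the α_i gives m(x) = 8 + 12·x (degree < 2) with m(α_i) = c_i for every i, so c is indeed a codeword.


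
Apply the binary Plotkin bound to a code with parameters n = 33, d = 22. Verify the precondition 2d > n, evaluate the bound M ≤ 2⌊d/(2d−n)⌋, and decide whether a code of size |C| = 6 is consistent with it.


Plotkin bound M ≤ 4; given |C| = 6 > bound (violated).

Check applicability: 2d = 44, n = 33.
2d − n = 11 > 0, so Plotkin applies.
Compute d/(2d−n) = 22/11 ≈ 2.0000.
⌊d/(2d−n)⌋ = 2.
Plotkin bound: M ≤ 2·2 = 4.
Given |C| = 6, check: VIOLATED.
This |C| is above the Plotkin bound, so no binary code with n = 33, d = 22 and 6 codewords exists.


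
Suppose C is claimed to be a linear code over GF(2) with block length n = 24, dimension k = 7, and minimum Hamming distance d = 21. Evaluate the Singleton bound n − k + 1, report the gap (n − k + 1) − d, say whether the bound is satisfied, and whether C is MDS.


Singleton RHS = n − k + 1 = 18, slack = -3, bound violated (no such code; not MDS).

Singleton bound: d ≤ n − k + 1.
Here n = 24, k = 7, so n − k + 1 = 18.
Given d = 21, check d ≤ 18: NO.
Slack = (n − k + 1) − d = -3.
The slack is negative: d = 21 exceeds n − k + 1 = 18 by 3, so the Singleton bound is violated and no linear [24, 7, 21]_2 code can exist. In particular it is not MDS (MDS requires d = n − k + 1 exactly).
Description: the claimed parameters are [24, 7, 21]_2; such a code would be impossible (violates the Singleton bound).


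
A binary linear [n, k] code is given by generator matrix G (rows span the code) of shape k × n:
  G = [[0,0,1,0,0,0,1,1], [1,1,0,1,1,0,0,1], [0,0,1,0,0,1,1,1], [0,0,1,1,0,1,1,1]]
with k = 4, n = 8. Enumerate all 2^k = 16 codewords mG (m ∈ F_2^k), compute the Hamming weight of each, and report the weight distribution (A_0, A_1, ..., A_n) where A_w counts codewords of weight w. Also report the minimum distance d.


Weight distribution: A_0 = 1, A_1 = 2, A_2 = 1, A_3 = 1, A_4 = 3, A_5 = 4, A_6 = 3, A_7 = 1. Minimum distance d = 1.

Enumerate all 2^4 = 16 messages m ∈ F_2^4.
For each, compute codeword c = mG in F_2^8, then tally its weight.
  m = 0000 → c = 00000000, weight = 0.
  m = 1000 → c = 00100011, weight = 3.
  m = 0100 → c = 11011001, weight = 5.
  m = 1100 → c = 11111010, weight = 6.
  m = 0010 → c = 00100111, weight = 4.
  m = 1010 → c = 00000100, weight = 1.
  m = 0110 → c = 11111110, weight = 7.
  m = 1110 → c = 11011101, weight = 6.
  m = 0001 → c = 00110111, weight = 5.
  m = 1001 → c = 00010100, weight = 2.
  m = 0101 → c = 11101110, weight = 6.
  m = 1101 → c = 11001101, weight = 5.
  m = 0011 → c = 00010000, weight = 1.
  m = 1011 → c = 00110011, weight = 4.
  m = 0111 → c = 11001001, weight = 4.
  m = 1111 → c = 11101010, weight = 5.
Tally weights:
  weight 0: 1 codewords.
  weight 1: 2 codewords.
  weight 2: 1 codewords.
  weight 3: 1 codewords.
  weight 4: 3 codewords.
  weight 5: 4 codewords.
  weight 6: 3 codewords.
  weight 7: 1 codewords.
Minimum distance d = smallest w > 0 with A_w > 0 = 1.
Sanity: Σ A_w = 16 = 2^4 = 16 ✓.


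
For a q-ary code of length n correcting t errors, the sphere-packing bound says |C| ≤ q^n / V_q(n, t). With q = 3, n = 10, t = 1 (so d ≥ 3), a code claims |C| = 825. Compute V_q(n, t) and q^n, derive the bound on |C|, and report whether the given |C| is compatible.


V_q(n, t) = 21, q^n = 59049, Hamming bound = 2811, |C| = 825 ≤ bound (satisfied).

Step 1: Compute V_q(n, t) = Σ_{j=0}^1 C(n, j) (q−1)^j.
  j = 0: C(10,0)·(2)^0 = 1·1 = 1.
  j = 1: C(10,1)·(2)^1 = 10·2 = 20.
  V_q(n, t) = 1 + 20 = 21.
Step 2: q^n = 3^10 = 59049.
Step 3: Hamming bound ⌊q^n / V_q(n,t)⌋ = ⌊59049/21⌋ = 2811.
Step 4: Compare |C| = 825 to 2811: satisfied.
The claimed |C| lies below the Hamming bound.


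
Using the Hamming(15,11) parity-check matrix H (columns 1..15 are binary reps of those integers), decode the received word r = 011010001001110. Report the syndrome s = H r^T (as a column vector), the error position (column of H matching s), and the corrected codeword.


s = (0, 0, 1, 0)^T, error position = 2, corrected codeword c = 001010001001110

Compute s = H r^T mod 2 one row at a time:
  s_1 = 0 + 1 + 0 + 0 + 1 + 1 + 1 + 0 = 4 ≡ 0 (mod 2).
  s_2 = 0 + 1 + 0 + 0 + 1 + 1 + 1 + 0 = 4 ≡ 0 (mod 2).
  s_3 = 1 + 1 + 0 + 0 + 0 + 0 + 1 + 0 = 3 ≡ 1 (mod 2).
  s_4 = 0 + 1 + 1 + 0 + 1 + 0 + 1 + 0 = 4 ≡ 0 (mod 2).
s = (0, 0, 1, 0)^T — this equals column 2 of H (binary 0010), so error is at position 2.
Correct: flip bit 2 of r = 011010001001110 to get c = 001010001001110.


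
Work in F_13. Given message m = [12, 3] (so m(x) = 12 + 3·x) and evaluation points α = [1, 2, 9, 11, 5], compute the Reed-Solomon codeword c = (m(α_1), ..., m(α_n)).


c = [2, 5, 0, 6, 1]

Message polynomial: m(x) = 12 + 3·x (mod 13).
For each evaluation point α_i, compute m(α_i) mod 13:
  α_1 = 1: Horner steps 3 → 2, so m(1) = 2.
  α_2 = 2: Horner steps 3 → 5, so m(2) = 5.
  α_3 = 9: Horner steps 3 → 0, so m(9) = 0.
  α_4 = 11: Horner steps 3 → 6, so m(11) = 6.
  α_5 = 5: Horner steps 3 → 1, so m(5) = 1.
Codeword c = [2, 5, 0, 6, 1] ∈ F_13^5.


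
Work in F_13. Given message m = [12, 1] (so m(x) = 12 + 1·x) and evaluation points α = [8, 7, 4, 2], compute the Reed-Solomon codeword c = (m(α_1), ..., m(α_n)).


c = [7, 6, 3, 1]

Message polynomial: m(x) = 12 + 1·x (mod 13).
For each evaluation point α_i, compute m(α_i) mod 13:
  α_1 = 8: Horner steps 1 → 7, so m(8) = 7.
  α_2 = 7: Horner steps 1 → 6, so m(7) = 6.
  α_3 = 4: Horner steps 1 → 3, so m(4) = 3.
  α_4 = 2: Horner steps 1 → 1, so m(2) = 1.
Codeword c = [7, 6, 3, 1] ∈ F_13^4.


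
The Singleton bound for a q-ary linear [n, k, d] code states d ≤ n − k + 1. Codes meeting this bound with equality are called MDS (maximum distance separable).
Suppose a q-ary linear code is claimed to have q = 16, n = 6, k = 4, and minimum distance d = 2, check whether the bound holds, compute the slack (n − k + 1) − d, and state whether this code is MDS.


Singleton RHS = n − k + 1 = 3, slack = 1, bound satisfied, not MDS.

Singleton bound: d ≤ n − k + 1.
Here n = 6, k = 4, so n − k + 1 = 3.
Given d = 2, check d ≤ 3: YES.
Slack = (n − k + 1) − d = 1.
The code is NOT MDS (slack = 1 > 0).
Description: the claimed parameters are [6, 4, 2]_16; such a code would be non-MDS.


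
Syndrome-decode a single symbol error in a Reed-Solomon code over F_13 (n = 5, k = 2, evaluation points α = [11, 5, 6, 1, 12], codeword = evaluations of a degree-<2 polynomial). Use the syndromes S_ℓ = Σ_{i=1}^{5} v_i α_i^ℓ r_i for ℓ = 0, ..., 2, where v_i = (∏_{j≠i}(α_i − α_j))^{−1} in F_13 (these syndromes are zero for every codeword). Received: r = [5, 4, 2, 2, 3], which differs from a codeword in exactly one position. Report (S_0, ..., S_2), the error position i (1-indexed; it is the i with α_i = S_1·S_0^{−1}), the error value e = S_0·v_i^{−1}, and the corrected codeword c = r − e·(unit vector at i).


S = (1, 1, 1), error at position 4, error magnitude e = 3, c = [5, 4, 2, 12, 3].

Step 1: column multipliers v_i = (∏_{j≠i}(α_i − α_j))^{−1} mod 13.
  i = 1 (α = 11): (11−5)(11−6)(11−1)(11−12) = 6·5·10·(−1) = −300 ≡ 12, so v_1 = 12^{−1} = 12 (mod 13).
  i = 2 (α = 5): (5−11)(5−6)(5−1)(5−12) = (−6)·(−1)·4·(−7) = −168 ≡ 1, so v_2 = 1^{−1} = 1 (mod 13).
  i = 3 (α = 6): (6−11)(6−5)(6−1)(6−12) = (−5)·1·5·(−6) = 150 ≡ 7, so v_3 = 7^{−1} = 2 (mod 13).
  i = 4 (α = 1): (1−11)(1−5)(1−6)(1−12) = (−10)·(−4)·(−5)·(−11) = 2200 ≡ 3, so v_4 = 3^{−1} = 9 (mod 13).
  i = 5 (α = 12): (12−11)(12−5)(12−6)(12−1) = 1·7·6·11 = 462 ≡ 7, so v_5 = 7^{−1} = 2 (mod 13).
  v = [12, 1, 2, 9, 2].
Step 2: syndromes of r = [5, 4, 2, 2, 3] (all sums mod 13).
  S_0 = Σ v_i r_i = 12·5 + 1·4 + 2·2 + 9·2 + 2·3 = 92 ≡ 1.
  S_1 = Σ v_i α_i r_i = 12·11·5 + 1·5·4 + 2·6·2 + 9·1·2 + 2·12·3 = 794 ≡ 1.
  α_i^2 mod 13 = [4, 12, 10, 1, 1].
  S_2 = Σ v_i α_i^2 r_i = 12·4·5 + 1·12·4 + 2·10·2 + 9·1·2 + 2·1·3 = 352 ≡ 1.
  S = (1, 1, 1) ≠ 0, so r is not a codeword (an error is present).
Step 3: locate the error. For a single error e at position i, S_ℓ = v_i·e·α_i^ℓ, so α_err = S_1/S_0.
  S_0^{−1} = 1^{−1} = 1 (mod 13), so α_err = 1·1 = 1 ≡ 1 = α_4. Error position i = 4.
  Consistency check: S_2/S_1 = 1·1 = 1 ≡ 1 = α_err ✓ (single-error assumption holds).
Step 4: error magnitude e = S_0/v_4 = S_0·∏_{j≠4}(α_4 − α_j) = 1·3 = 3 ≡ 3 (mod 13).
Step 5: correct position 4: c_4 = r_4 − e = 2 − 3 ≡ 12 (mod 13). Hence c = [5, 4, 2, 12, 3].
  Check: interpolating c through the α_i gives m(x) = 1 + 11·x (degree < 2) with m(α_i) = c_i for every i, so c is indeed a codeword.


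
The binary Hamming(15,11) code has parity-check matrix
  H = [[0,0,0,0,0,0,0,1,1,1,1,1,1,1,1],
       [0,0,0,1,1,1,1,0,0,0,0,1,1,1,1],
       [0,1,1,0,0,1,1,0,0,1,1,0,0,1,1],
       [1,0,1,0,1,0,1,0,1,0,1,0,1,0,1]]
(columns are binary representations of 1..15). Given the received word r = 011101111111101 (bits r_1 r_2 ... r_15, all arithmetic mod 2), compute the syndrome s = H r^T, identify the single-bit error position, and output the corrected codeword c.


s = (1, 0, 1, 0)^T, error position = 10, corrected codeword c = 011101111011101

Compute s = H r^T mod 2 one row at a time:
  s_1 = 1 + 1 + 1 + 1 + 1 + 1 + 0 + 1 = 7 ≡ 1 (mod 2).
  s_2 = 1 + 0 + 1 + 1 + 1 + 1 + 0 + 1 = 6 ≡ 0 (mod 2).
  s_3 = 1 + 1 + 1 + 1 + 1 + 1 + 0 + 1 = 7 ≡ 1 (mod 2).
  s_4 = 0 + 1 + 0 + 1 + 1 + 1 + 1 + 1 = 6 ≡ 0 (mod 2).
s = (1, 0, 1, 0)^T — this equals column 10 of H (binary 1010), so error is at position 10.
Correct: flip bit 10 of r = 011101111111101 to get c = 011101111011101.


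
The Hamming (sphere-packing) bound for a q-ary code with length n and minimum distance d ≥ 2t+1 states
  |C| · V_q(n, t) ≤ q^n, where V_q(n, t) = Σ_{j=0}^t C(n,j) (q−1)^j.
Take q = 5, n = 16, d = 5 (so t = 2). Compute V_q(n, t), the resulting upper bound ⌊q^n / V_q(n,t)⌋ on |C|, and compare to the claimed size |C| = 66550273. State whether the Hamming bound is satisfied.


V_q(n, t) = 1985, q^n = 152587890625, Hamming bound = 76870473, |C| = 66550273 ≤ bound (satisfied).

Step 1: Compute V_q(n, t) = Σ_{j=0}^2 C(n, j) (q−1)^j.
  j = 0: C(16,0)·(4)^0 = 1·1 = 1.
  j = 1: C(16,1)·(4)^1 = 16·4 = 64.
  j = 2: C(16,2)·(4)^2 = 120·16 = 1920.
  V_q(n, t) = 1 + 64 + 1920 = 1985.
Step 2: q^n = 5^16 = 152587890625.
Step 3: Hamming bound ⌊q^n / V_q(n,t)⌋ = ⌊152587890625/1985⌋ = 76870473.
Step 4: Compare |C| = 66550273 to 76870473: satisfied.
The claimed |C| lies below the Hamming bound.


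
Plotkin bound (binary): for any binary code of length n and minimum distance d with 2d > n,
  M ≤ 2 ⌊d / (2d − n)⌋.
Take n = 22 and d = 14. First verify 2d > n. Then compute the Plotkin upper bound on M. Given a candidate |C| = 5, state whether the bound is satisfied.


Plotkin bound M ≤ 4; given |C| = 5 > bound (violated).

Check applicability: 2d = 28, n = 22.
2d − n = 6 > 0, so Plotkin applies.
Compute d/(2d−n) = 14/6 ≈ 2.3333.
⌊d/(2d−n)⌋ = 2.
Plotkin bound: M ≤ 2·2 = 4.
Given |C| = 5, check: VIOLATED.
This |C| is above the Plotkin bound, so no binary code with n = 22, d = 14 and 5 codewords exists.


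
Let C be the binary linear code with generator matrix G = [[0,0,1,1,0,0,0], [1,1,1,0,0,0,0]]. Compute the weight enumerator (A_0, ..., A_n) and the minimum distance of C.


Weight distribution: A_0 = 1, A_2 = 1, A_3 = 2. Minimum distance d = 2.

Enumerate all 2^2 = 4 messages m ∈ F_2^2.
For each, compute codeword c = mG in F_2^7, then tally its weight.
  m = 00 → c = 0000000, weight = 0.
  m = 10 → c = 0011000, weight = 2.
  m = 01 → c = 1110000, weight = 3.
  m = 11 → c = 1101000, weight = 3.
Tally weights:
  weight 0: 1 codewords.
  weight 2: 1 codewords.
  weight 3: 2 codewords.
Minimum distance d = smallest w > 0 with A_w > 0 = 2.
Sanity: Σ A_w = 4 = 2^2 = 4 ✓.


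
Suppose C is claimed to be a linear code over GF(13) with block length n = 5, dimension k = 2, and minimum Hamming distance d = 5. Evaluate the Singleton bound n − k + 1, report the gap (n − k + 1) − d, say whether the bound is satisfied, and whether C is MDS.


Singleton RHS = n − k + 1 = 4, slack = -1, bound violated (no such code; not MDS).

Singleton bound: d ≤ n − k + 1.
Here n = 5, k = 2, so n − k + 1 = 4.
Given d = 5, check d ≤ 4: NO.
Slack = (n − k + 1) − d = -1.
The slack is negative: d = 5 exceeds n − k + 1 = 4 by 1, so the Singleton bound is violated and no linear [5, 2, 5]_13 code can exist. In particular it is not MDS (MDS requires d = n − k + 1 exactly).
Description: the claimed parameters are [5, 2, 5]_13; such a code would be impossible (violates the Singleton bound).


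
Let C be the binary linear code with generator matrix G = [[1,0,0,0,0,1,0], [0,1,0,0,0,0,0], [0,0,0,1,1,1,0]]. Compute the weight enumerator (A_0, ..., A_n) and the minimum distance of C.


Weight distribution: A_0 = 1, A_1 = 1, A_2 = 1, A_3 = 3, A_4 = 2. Minimum distance d = 1.

Enumerate all 2^3 = 8 messages m ∈ F_2^3.
For each, compute codeword c = mG in F_2^7, then tally its weight.
  m = 000 → c = 0000000, weight = 0.
  m = 100 → c = 1000010, weight = 2.
  m = 010 → c = 0100000, weight = 1.
  m = 110 → c = 1100010, weight = 3.
  m = 001 → c = 0001110, weight = 3.
  m = 101 → c = 1001100, weight = 3.
  m = 011 → c = 0101110, weight = 4.
  m = 111 → c = 1101100, weight = 4.
Tally weights:
  weight 0: 1 codewords.
  weight 1: 1 codewords.
  weight 2: 1 codewords.
  weight 3: 3 codewords.
  weight 4: 2 codewords.
Minimum distance d = smallest w > 0 with A_w > 0 = 1.
Sanity: Σ A_w = 8 = 2^3 = 8 ✓.


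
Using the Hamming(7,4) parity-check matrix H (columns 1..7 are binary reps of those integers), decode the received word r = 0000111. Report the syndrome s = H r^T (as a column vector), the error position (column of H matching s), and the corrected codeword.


s = (1, 0, 0)^T, error position = 4, corrected codeword c = 0001111

Compute s = H r^T mod 2 one row at a time:
  s_1 = 0 + 1 + 1 + 1 = 3 ≡ 1 (mod 2).
  s_2 = 0 + 0 + 1 + 1 = 2 ≡ 0 (mod 2).
  s_3 = 0 + 0 + 1 + 1 = 2 ≡ 0 (mod 2).
s = (1, 0, 0)^T — this equals column 4 of H (binary 100), so error is at position 4.
Correct: flip bit 4 of r = 0000111 to get c = 0001111.


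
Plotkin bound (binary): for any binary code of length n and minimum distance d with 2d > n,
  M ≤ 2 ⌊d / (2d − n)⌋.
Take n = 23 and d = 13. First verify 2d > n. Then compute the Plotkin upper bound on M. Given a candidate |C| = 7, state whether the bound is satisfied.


Plotkin bound M ≤ 8; given |C| = 7 ≤ bound (satisfied).

Check applicability: 2d = 26, n = 23.
2d − n = 3 > 0, so Plotkin applies.
Compute d/(2d−n) = 13/3 ≈ 4.3333.
⌊d/(2d−n)⌋ = 4.
Plotkin bound: M ≤ 2·4 = 8.
Given |C| = 7, check: satisfied.
This |C| is below the Plotkin bound.


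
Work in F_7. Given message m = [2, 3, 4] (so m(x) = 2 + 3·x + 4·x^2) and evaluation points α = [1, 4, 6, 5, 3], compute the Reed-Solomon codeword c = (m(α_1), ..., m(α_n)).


c = [2, 1, 3, 5, 5]

Message polynomial: m(x) = 2 + 3·x + 4·x^2 (mod 7).
For each evaluation point α_i, compute m(α_i) mod 7:
  α_1 = 1: Horner steps 4 → 0 → 2, so m(1) = 2.
  α_2 = 4: Horner steps 4 → 5 → 1, so m(4) = 1.
  α_3 = 6: Horner steps 4 → 6 → 3, so m(6) = 3.
  α_4 = 5: Horner steps 4 → 2 → 5, so m(5) = 5.
  α_5 = 3: Horner steps 4 → 1 → 5, so m(3) = 5.
Codeword c = [2, 1, 3, 5, 5] ∈ F_7^5.


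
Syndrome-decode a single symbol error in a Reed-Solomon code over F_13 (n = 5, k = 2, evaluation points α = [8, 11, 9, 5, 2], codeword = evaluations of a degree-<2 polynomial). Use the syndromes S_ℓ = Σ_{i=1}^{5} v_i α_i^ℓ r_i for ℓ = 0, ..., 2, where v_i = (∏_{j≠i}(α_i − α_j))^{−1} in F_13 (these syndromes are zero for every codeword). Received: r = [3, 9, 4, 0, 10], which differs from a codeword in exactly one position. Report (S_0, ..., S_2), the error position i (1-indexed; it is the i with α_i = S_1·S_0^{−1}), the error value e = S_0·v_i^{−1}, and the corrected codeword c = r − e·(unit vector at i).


S = (10, 6, 1), error at position 2, error magnitude e = 3, c = [3, 6, 4, 0, 10].

Step 1: column multipliers v_i = (∏_{j≠i}(α_i − α_j))^{−1} mod 13.
  i = 1 (α = 8): (8−11)(8−9)(8−5)(8−2) = (−3)·(−1)·3·6 = 54 ≡ 2, so v_1 = 2^{−1} = 7 (mod 13).
  i = 2 (α = 11): (11−8)(11−9)(11−5)(11−2) = 3·2·6·9 = 324 ≡ 12, so v_2 = 12^{−1} = 12 (mod 13).
  i = 3 (α = 9): (9−8)(9−11)(9−5)(9−2) = 1·(−2)·4·7 = −56 ≡ 9, so v_3 = 9^{−1} = 3 (mod 13).
  i = 4 (α = 5): (5−8)(5−11)(5−9)(5−2) = (−3)·(−6)·(−4)·3 = −216 ≡ 5, so v_4 = 5^{−1} = 8 (mod 13).
  i = 5 (α = 2): (2−8)(2−11)(2−9)(2−5) = (−6)·(−9)·(−7)·(−3) = 1134 ≡ 3, so v_5 = 3^{−1} = 9 (mod 13).
  v = [7, 12, 3, 8, 9].
Step 2: syndromes of r = [3, 9, 4, 0, 10] (all sums mod 13).
  S_0 = Σ v_i r_i = 7·3 + 12·9 + 3·4 + 8·0 + 9·10 = 231 ≡ 10.
  S_1 = Σ v_i α_i r_i = 7·8·3 + 12·11·9 + 3·9·4 + 8·5·0 + 9·2·10 = 1644 ≡ 6.
  α_i^2 mod 13 = [12, 4, 3, 12, 4].
  S_2 = Σ v_i α_i^2 r_i = 7·12·3 + 12·4·9 + 3·3·4 + 8·12·0 + 9·4·10 = 1080 ≡ 1.
  S = (10, 6, 1) ≠ 0, so r is not a codeword (an error is present).
Step 3: locate the error. For a single error e at position i, S_ℓ = v_i·e·α_i^ℓ, so α_err = S_1/S_0.
  S_0^{−1} = 10^{−1} = 4 (mod 13), so α_err = 6·4 = 24 ≡ 11 = α_2. Error position i = 2.
  Consistency check: S_2/S_1 = 1·11 = 11 ≡ 11 = α_err ✓ (single-error assumption holds).
Step 4: error magnitude e = S_0/v_2 = S_0·∏_{j≠2}(α_2 − α_j) = 10·12 = 120 ≡ 3 (mod 13).
Step 5: correct position 2: c_2 = r_2 − e = 9 − 3 ≡ 6 (mod 13). Hence c = [3, 6, 4, 0, 10].
  Check: interpolating c through the α_i gives m(x) = 8 + 1·x (degree < 2) with m(α_i) = c_i for every i, so c is indeed a codeword.


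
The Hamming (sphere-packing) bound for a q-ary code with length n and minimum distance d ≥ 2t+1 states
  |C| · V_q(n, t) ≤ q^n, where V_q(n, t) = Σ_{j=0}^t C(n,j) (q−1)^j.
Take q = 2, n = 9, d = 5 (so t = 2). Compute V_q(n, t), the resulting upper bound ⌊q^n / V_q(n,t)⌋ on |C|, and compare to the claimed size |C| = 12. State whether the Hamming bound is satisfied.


V_q(n, t) = 46, q^n = 512, Hamming bound = 11, |C| = 12 > bound (violated).

Step 1: Compute V_q(n, t) = Σ_{j=0}^2 C(n, j) (q−1)^j.
  j = 0: C(9,0)·(1)^0 = 1·1 = 1.
  j = 1: C(9,1)·(1)^1 = 9·1 = 9.
  j = 2: C(9,2)·(1)^2 = 36·1 = 36.
  V_q(n, t) = 1 + 9 + 36 = 46.
Step 2: q^n = 2^9 = 512.
Step 3: Hamming bound ⌊q^n / V_q(n,t)⌋ = ⌊512/46⌋ = 11.
Step 4: Compare |C| = 12 to 11: violated.
The claimed |C| lies above the Hamming bound, so no 2-ary code of length 9 with d ≥ 5 can have 12 codewords.


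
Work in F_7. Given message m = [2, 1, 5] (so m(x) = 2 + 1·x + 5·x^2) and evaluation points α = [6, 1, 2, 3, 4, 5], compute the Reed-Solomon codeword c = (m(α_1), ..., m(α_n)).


c = [6, 1, 3, 1, 2, 6]

Message polynomial: m(x) = 2 + 1·x + 5·x^2 (mod 7).
For each evaluation point α_i, compute m(α_i) mod 7:
  α_1 = 6: Horner steps 5 → 3 → 6, so m(6) = 6.
  α_2 = 1: Horner steps 5 → 6 → 1, so m(1) = 1.
  α_3 = 2: Horner steps 5 → 4 → 3, so m(2) = 3.
  α_4 = 3: Horner steps 5 → 2 → 1, so m(3) = 1.
  α_5 = 4: Horner steps 5 → 0 → 2, so m(4) = 2.
  α_6 = 5: Horner steps 5 → 5 → 6, so m(5) = 6.
Codeword c = [6, 1, 3, 1, 2, 6] ∈ F_7^6.


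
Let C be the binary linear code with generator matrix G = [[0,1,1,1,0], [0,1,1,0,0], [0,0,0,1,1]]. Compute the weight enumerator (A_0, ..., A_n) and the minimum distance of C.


Weight distribution: A_0 = 1, A_1 = 2, A_2 = 2, A_3 = 2, A_4 = 1. Minimum distance d = 1.

Enumerate all 2^3 = 8 messages m ∈ F_2^3.
For each, compute codeword c = mG in F_2^5, then tally its weight.
  m = 000 → c = 00000, weight = 0.
  m = 100 → c = 01110, weight = 3.
  m = 010 → c = 01100, weight = 2.
  m = 110 → c = 00010, weight = 1.
  m = 001 → c = 00011, weight = 2.
  m = 101 → c = 01101, weight = 3.
  m = 011 → c = 01111, weight = 4.
  m = 111 → c = 00001, weight = 1.
Tally weights:
  weight 0: 1 codewords.
  weight 1: 2 codewords.
  weight 2: 2 codewords.
  weight 3: 2 codewords.
  weight 4: 1 codewords.
Minimum distance d = smallest w > 0 with A_w > 0 = 1.
Sanity: Σ A_w = 8 = 2^3 = 8 ✓.


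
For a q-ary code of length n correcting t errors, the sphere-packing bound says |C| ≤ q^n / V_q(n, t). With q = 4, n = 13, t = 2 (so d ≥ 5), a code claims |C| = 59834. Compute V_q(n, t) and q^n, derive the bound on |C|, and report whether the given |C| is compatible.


V_q(n, t) = 742, q^n = 67108864, Hamming bound = 90443, |C| = 59834 ≤ bound (satisfied).

Step 1: Compute V_q(n, t) = Σ_{j=0}^2 C(n, j) (q−1)^j.
  j = 0: C(13,0)·(3)^0 = 1·1 = 1.
  j = 1: C(13,1)·(3)^1 = 13·3 = 39.
  j = 2: C(13,2)·(3)^2 = 78·9 = 702.
  V_q(n, t) = 1 + 39 + 702 = 742.
Step 2: q^n = 4^13 = 67108864.
Step 3: Hamming bound ⌊q^n / V_q(n,t)⌋ = ⌊67108864/742⌋ = 90443.
Step 4: Compare |C| = 59834 to 90443: satisfied.
The claimed |C| lies below the Hamming bound.


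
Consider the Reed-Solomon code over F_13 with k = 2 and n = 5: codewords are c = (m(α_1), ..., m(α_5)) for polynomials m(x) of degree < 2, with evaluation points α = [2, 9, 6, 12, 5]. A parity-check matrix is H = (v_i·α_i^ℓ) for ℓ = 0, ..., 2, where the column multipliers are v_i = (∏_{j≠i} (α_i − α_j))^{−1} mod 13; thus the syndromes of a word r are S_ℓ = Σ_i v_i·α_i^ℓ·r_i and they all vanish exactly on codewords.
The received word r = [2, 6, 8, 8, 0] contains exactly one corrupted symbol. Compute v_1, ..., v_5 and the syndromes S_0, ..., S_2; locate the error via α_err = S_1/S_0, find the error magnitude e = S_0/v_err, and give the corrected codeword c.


S = (9, 4, 9), error at position 4, error magnitude e = 4, c = [2, 6, 8, 4, 0].

Step 1: column multipliers v_i = (∏_{j≠i}(α_i − α_j))^{−1} mod 13.
  i = 1 (α = 2): (2−9)(2−6)(2−12)(2−5) = (−7)·(−4)·(−10)·(−3) = 840 ≡ 8, so v_1 = 8^{−1} = 5 (mod 13).
  i = 2 (α = 9): (9−2)(9−6)(9−12)(9−5) = 7·3·(−3)·4 = −252 ≡ 8, so v_2 = 8^{−1} = 5 (mod 13).
  i = 3 (α = 6): (6−2)(6−9)(6−12)(6−5) = 4·(−3)·(−6)·1 = 72 ≡ 7, so v_3 = 7^{−1} = 2 (mod 13).
  i = 4 (α = 12): (12−2)(12−9)(12−6)(12−5) = 10·3·6·7 = 1260 ≡ 12, so v_4 = 12^{−1} = 12 (mod 13).
  i = 5 (α = 5): (5−2)(5−9)(5−6)(5−12) = 3·(−4)·(−1)·(−7) = −84 ≡ 7, so v_5 = 7^{−1} = 2 (mod 13).
  v = [5, 5, 2, 12, 2].
Step 2: syndromes of r = [2, 6, 8, 8, 0] (all sums mod 13).
  S_0 = Σ v_i r_i = 5·2 + 5·6 + 2·8 + 12·8 + 2·0 = 152 ≡ 9.
  S_1 = Σ v_i α_i r_i = 5·2·2 + 5·9·6 + 2·6·8 + 12·12·8 + 2·5·0 = 1538 ≡ 4.
  α_i^2 mod 13 = [4, 3, 10, 1, 12].
  S_2 = Σ v_i α_i^2 r_i = 5·4·2 + 5·3·6 + 2·10·8 + 12·1·8 + 2·12·0 = 386 ≡ 9.
  S = (9, 4, 9) ≠ 0, so r is not a codeword (an error is present).
Step 3: locate the error. For a single error e at position i, S_ℓ = v_i·e·α_i^ℓ, so α_err = S_1/S_0.
  S_0^{−1} = 9^{−1} = 3 (mod 13), so α_err = 4·3 = 12 ≡ 12 = α_4. Error position i = 4.
  Consistency check: S_2/S_1 = 9·10 = 90 ≡ 12 = α_err ✓ (single-error assumption holds).
Step 4: error magnitude e = S_0/v_4 = S_0·∏_{j≠4}(α_4 − α_j) = 9·12 = 108 ≡ 4 (mod 13).
Step 5: correct position 4: c_4 = r_4 − e = 8 − 4 ≡ 4 (mod 13). Hence c = [2, 6, 8, 4, 0].
  Check: interpolating c through the α_i gives m(x) = 12 + 8·x (degree < 2) with m(α_i) = c_i for every i, so c is indeed a codeword.


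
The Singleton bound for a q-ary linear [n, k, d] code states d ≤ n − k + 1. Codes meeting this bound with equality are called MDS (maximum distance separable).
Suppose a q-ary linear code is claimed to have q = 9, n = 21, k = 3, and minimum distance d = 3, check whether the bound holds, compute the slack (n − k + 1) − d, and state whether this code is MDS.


Singleton RHS = n − k + 1 = 19, slack = 16, bound satisfied, not MDS.

Singleton bound: d ≤ n − k + 1.
Here n = 21, k = 3, so n − k + 1 = 19.
Given d = 3, check d ≤ 19: YES.
Slack = (n − k + 1) − d = 16.
The code is NOT MDS (slack = 16 > 0).
Description: the claimed parameters are [21, 3, 3]_9; such a code would be non-MDS.


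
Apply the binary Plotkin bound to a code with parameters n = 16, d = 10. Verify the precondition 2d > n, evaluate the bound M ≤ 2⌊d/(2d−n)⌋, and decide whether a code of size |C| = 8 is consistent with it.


Plotkin bound M ≤ 4; given |C| = 8 > bound (violated).

Check applicability: 2d = 20, n = 16.
2d − n = 4 > 0, so Plotkin applies.
Compute d/(2d−n) = 10/4 ≈ 2.5000.
⌊d/(2d−n)⌋ = 2.
Plotkin bound: M ≤ 2·2 = 4.
Given |C| = 8, check: VIOLATED.
This |C| is above the Plotkin bound, so no binary code with n = 16, d = 10 and 8 codewords exists.


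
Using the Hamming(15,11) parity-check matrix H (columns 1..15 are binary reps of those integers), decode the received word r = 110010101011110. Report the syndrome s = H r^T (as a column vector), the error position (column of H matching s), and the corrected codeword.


s = (1, 1, 0, 0)^T, error position = 12, corrected codeword c = 110010101010110

Compute s = H r^T mod 2 one row at a time:
  s_1 = 0 + 1 + 0 + 1 + 1 + 1 + 1 + 0 = 5 ≡ 1 (mod 2).
  s_2 = 0 + 1 + 0 + 1 + 1 + 1 + 1 + 0 = 5 ≡ 1 (mod 2).
  s_3 = 1 + 0 + 0 + 1 + 0 + 1 + 1 + 0 = 4 ≡ 0 (mod 2).
  s_4 = 1 + 0 + 1 + 1 + 1 + 1 + 1 + 0 = 6 ≡ 0 (mod 2).
s = (1, 1, 0, 0)^T — this equals column 12 of H (binary 1100), so error is at position 12.
Correct: flip bit 12 of r = 110010101011110 to get c = 110010101010110.


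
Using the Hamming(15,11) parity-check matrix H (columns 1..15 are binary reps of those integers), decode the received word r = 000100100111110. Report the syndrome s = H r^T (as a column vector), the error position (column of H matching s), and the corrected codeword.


s = (1, 1, 0, 1)^T, error position = 13, corrected codeword c = 000100100111010

Compute s = H r^T mod 2 one row at a time:
  s_1 = 0 + 0 + 1 + 1 + 1 + 1 + 1 + 0 = 5 ≡ 1 (mod 2).
  s_2 = 1 + 0 + 0 + 1 + 1 + 1 + 1 + 0 = 5 ≡ 1 (mod 2).
  s_3 = 0 + 0 + 0 + 1 + 1 + 1 + 1 + 0 = 4 ≡ 0 (mod 2).
  s_4 = 0 + 0 + 0 + 1 + 0 + 1 + 1 + 0 = 3 ≡ 1 (mod 2).
s = (1, 1, 0, 1)^T — this equals column 13 of H (binary 1101), so error is at position 13.
Correct: flip bit 13 of r = 000100100111110 to get c = 000100100111010.


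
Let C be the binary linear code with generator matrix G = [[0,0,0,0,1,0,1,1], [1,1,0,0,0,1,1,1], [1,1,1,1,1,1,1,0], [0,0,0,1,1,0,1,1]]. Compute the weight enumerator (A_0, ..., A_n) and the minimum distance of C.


Weight distribution: A_0 = 1, A_1 = 1, A_2 = 1, A_3 = 3, A_4 = 3, A_5 = 3, A_6 = 3, A_7 = 1. Minimum distance d = 1.

Enumerate all 2^4 = 16 messages m ∈ F_2^4.
For each, compute codeword c = mG in F_2^8, then tally its weight.
  m = 0000 → c = 00000000, weight = 0.
  m = 1000 → c = 00001011, weight = 3.
  m = 0100 → c = 11000111, weight = 5.
  m = 1100 → c = 11001100, weight = 4.
  m = 0010 → c = 11111110, weight = 7.
  m = 1010 → c = 11110101, weight = 6.
  m = 0110 → c = 00111001, weight = 4.
  m = 1110 → c = 00110010, weight = 3.
  m = 0001 → c = 00011011, weight = 4.
  m = 1001 → c = 00010000, weight = 1.
  m = 0101 → c = 11011100, weight = 5.
  m = 1101 → c = 11010111, weight = 6.
  m = 0011 → c = 11100101, weight = 5.
  m = 1011 → c = 11101110, weight = 6.
  m = 0111 → c = 00100010, weight = 2.
  m = 1111 → c = 00101001, weight = 3.
Tally weights:
  weight 0: 1 codewords.
  weight 1: 1 codewords.
  weight 2: 1 codewords.
  weight 3: 3 codewords.
  weight 4: 3 codewords.
  weight 5: 3 codewords.
  weight 6: 3 codewords.
  weight 7: 1 codewords.
Minimum distance d = smallest w > 0 with A_w > 0 = 1.
Sanity: Σ A_w = 16 = 2^4 = 16 ✓.


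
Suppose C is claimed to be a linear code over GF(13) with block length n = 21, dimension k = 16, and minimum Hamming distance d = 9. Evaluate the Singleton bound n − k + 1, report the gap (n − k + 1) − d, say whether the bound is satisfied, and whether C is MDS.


Singleton RHS = n − k + 1 = 6, slack = -3, bound violated (no such code; not MDS).

Singleton bound: d ≤ n − k + 1.
Here n = 21, k = 16, so n − k + 1 = 6.
Given d = 9, check d ≤ 6: NO.
Slack = (n − k + 1) − d = -3.
The slack is negative: d = 9 exceeds n − k + 1 = 6 by 3, so the Singleton bound is violated and no linear [21, 16, 9]_13 code can exist. In particular it is not MDS (MDS requires d = n − k + 1 exactly).
Description: the claimed parameters are [21, 16, 9]_13; such a code would be impossible (violates the Singleton bound).


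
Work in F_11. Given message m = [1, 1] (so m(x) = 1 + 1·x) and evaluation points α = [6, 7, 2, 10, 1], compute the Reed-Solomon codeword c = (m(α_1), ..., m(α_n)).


c = [7, 8, 3, 0, 2]

Message polynomial: m(x) = 1 + 1·x (mod 11).
For each evaluation point α_i, compute m(α_i) mod 11:
  α_1 = 6: Horner steps 1 → 7, so m(6) = 7.
  α_2 = 7: Horner steps 1 → 8, so m(7) = 8.
  α_3 = 2: Horner steps 1 → 3, so m(2) = 3.
  α_4 = 10: Horner steps 1 → 0, so m(10) = 0.
  α_5 = 1: Horner steps 1 → 2, so m(1) = 2.
Codeword c = [7, 8, 3, 0, 2] ∈ F_11^5.


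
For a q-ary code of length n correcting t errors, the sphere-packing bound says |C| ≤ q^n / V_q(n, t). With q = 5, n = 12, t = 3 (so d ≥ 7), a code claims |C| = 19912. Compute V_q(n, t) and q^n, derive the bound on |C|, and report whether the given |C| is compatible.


V_q(n, t) = 15185, q^n = 244140625, Hamming bound = 16077, |C| = 19912 > bound (violated).

Step 1: Compute V_q(n, t) = Σ_{j=0}^3 C(n, j) (q−1)^j.
  j = 0: C(12,0)·(4)^0 = 1·1 = 1.
  j = 1: C(12,1)·(4)^1 = 12·4 = 48.
  j = 2: C(12,2)·(4)^2 = 66·16 = 1056.
  j = 3: C(12,3)·(4)^3 = 220·64 = 14080.
  V_q(n, t) = 1 + 48 + 1056 + 14080 = 15185.
Step 2: q^n = 5^12 = 244140625.
Step 3: Hamming bound ⌊q^n / V_q(n,t)⌋ = ⌊244140625/15185⌋ = 16077.
Step 4: Compare |C| = 19912 to 16077: violated.
The claimed |C| lies above the Hamming bound, so no 5-ary code of length 12 with d ≥ 7 can have 19912 codewords.
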